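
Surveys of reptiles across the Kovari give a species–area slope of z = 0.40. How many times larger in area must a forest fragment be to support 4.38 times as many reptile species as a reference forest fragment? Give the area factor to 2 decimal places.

(A₂/A₁)^0.4 = 4.38, so A₂/A₁ = 4.38^(1/0.4) = 4.38^2.5
ln(A₂/A₁) = ln 4.38 / 0.4 = 1.4770 / 0.4 = 3.6926
A₂/A₁ = e^3.6926 ≈ 40.15

40.15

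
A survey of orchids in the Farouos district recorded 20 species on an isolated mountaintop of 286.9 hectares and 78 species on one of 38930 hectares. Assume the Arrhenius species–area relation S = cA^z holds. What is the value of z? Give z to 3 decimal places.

Taking logs: ln S = ln c + z ln A, so z = (ln S₂ − ln S₁)/(ln A₂ − ln A₁).
z = ln(78/20) / ln(38930/286.9) = ln(3.9) / ln(135.7) = 1.3610 / 4.9104 = 0.2772

0.277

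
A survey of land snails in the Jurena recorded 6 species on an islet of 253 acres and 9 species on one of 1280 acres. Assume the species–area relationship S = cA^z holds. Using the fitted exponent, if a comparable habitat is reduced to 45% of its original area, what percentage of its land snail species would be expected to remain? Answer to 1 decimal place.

z = ln(9/6) / ln(1280/253) = 0.4055 / 1.6212 = 0.2501
S_new/S_old = (A_new/A_old)^z = 0.45^0.2501 = exp(0.2501 × -0.7985) = 0.819

81.9%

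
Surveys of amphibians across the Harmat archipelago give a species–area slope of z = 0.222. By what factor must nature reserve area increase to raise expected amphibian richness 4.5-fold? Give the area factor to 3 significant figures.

876

(A₂/A₁)^0.222 = 4.5, so A₂/A₁ = 4.5^(1/0.222) = 4.5^4.505
ln(A₂/A₁) = ln 4.5 / 0.222 = 1.5041 / 0.222 = 6.7751
A₂/A₁ = e^6.7751 ≈ 875.8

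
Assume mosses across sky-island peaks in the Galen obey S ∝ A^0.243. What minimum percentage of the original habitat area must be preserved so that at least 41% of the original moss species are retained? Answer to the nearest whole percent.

3%

Need (A_new/A_old)^0.243 = 0.41, so A_new/A_old = 0.41^(1/0.243) = 0.41^4.115
ln(A_new/A_old) = ln 0.41 / 0.243 = -0.8916 / 0.243 = -3.6691
A_new/A_old = e^-3.6691 ≈ 0.0255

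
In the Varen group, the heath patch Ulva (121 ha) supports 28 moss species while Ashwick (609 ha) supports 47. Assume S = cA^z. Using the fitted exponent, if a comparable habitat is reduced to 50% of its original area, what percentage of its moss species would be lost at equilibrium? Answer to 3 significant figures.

19.9%

z = ln(47/28) / ln(609/121) = 0.5179 / 1.6160 = 0.3205
S_new/S_old = (A_new/A_old)^z = 0.5^0.3205 = exp(0.3205 × -0.6931) = 0.8008
Fraction lost = 1 − 0.8008 = 0.1992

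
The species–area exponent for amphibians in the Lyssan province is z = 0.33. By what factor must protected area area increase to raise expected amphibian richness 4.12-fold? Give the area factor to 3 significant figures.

(A₂/A₁)^0.33 = 4.12, so A₂/A₁ = 4.12^(1/0.33) = 4.12^3.03
ln(A₂/A₁) = ln 4.12 / 0.33 = 1.4159 / 0.33 = 4.2905
A₂/A₁ = e^4.2905 ≈ 73

73.0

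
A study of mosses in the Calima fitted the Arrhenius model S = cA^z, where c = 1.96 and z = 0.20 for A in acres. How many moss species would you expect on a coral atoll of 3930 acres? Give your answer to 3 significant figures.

10.3

S = 1.96 × 3930^0.2
ln S = ln 1.96 + 0.2 × ln 3930 = 0.6729 + 0.2 × 8.2764 = 2.3282
S = e^2.3282 ≈ 10.26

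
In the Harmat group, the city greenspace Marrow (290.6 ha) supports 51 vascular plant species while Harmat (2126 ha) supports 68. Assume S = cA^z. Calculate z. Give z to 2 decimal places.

Taking logs: ln S = ln c + z ln A, so z = (ln S₂ − ln S₁)/(ln A₂ − ln A₁).
z = ln(68/51) / ln(2126/290.6) = ln(1.333) / ln(7.316) = 0.2877 / 1.9900 = 0.1446

0.14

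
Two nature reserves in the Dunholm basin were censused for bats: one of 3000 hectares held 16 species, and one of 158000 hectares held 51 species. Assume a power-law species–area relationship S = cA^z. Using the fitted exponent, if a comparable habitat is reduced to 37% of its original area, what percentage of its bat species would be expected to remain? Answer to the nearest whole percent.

75%

z = ln(51/16) / ln(158000/3000) = 1.1592 / 3.9640 = 0.2924
S_new/S_old = (A_new/A_old)^z = 0.37^0.2924 = exp(0.2924 × -0.9943) = 0.7477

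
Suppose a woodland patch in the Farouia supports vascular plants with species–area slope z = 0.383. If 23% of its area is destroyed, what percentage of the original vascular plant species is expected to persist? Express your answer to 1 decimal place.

S_new/S_old = (A_new/A_old)^z = 0.77^0.383
= exp(0.383 × ln 0.77) = exp(0.383 × -0.2614) = exp(-0.1001) ≈ 0.9047

90.5%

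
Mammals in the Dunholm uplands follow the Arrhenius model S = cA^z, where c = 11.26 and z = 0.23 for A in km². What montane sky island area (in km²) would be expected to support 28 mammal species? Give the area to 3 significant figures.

28 = 11.26 × A^0.23  ⇒  A^0.23 = 28/11.26 = 2.487
ln A = ln(2.487) / 0.23 = 0.9109 / 0.23 = 3.9606
A = e^3.9606 ≈ 52.49 km²

52.5 km²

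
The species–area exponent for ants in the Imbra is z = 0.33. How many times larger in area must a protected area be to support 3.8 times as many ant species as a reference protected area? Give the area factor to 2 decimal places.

(A₂/A₁)^0.33 = 3.8, so A₂/A₁ = 3.8^(1/0.33) = 3.8^3.03
ln(A₂/A₁) = ln 3.8 / 0.33 = 1.3350 / 0.33 = 4.0455
A₂/A₁ = e^4.0455 ≈ 57.14

57.14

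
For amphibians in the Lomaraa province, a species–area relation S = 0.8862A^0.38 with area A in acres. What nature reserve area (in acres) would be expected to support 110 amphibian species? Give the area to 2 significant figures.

320000 acres

110 = 0.8862 × A^0.38  ⇒  A^0.38 = 110/0.8862 = 124.1
ln A = ln(124.1) / 0.38 = 4.8213 / 0.38 = 12.6876
A = e^12.6876 ≈ 323713 acres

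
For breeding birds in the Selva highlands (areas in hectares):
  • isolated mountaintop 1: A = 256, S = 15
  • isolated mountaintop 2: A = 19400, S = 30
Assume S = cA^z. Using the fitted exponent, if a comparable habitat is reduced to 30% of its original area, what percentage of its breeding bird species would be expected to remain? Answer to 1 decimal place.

82.5%

z = ln(30/15) / ln(19400/256) = 0.6931 / 4.3279 = 0.1602
S_new/S_old = (A_new/A_old)^z = 0.3^0.1602 = exp(0.1602 × -1.2040) = 0.8246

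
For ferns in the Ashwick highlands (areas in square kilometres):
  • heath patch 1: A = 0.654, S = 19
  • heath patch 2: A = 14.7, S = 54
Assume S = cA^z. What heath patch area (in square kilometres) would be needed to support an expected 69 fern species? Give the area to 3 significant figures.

30.5 square kilometres

z = ln(54/19) / ln(14.7/0.654) = 1.0445 / 3.1125 = 0.3356
c = 19 / 0.654^0.3356 = 19 / 0.8672 = 21.91
A = (69/21.91)^(1/0.3356) ⇒ ln A = ln(3.149)/0.3356 = 3.4183
A = e^3.4183 ≈ 30.52 square kilometres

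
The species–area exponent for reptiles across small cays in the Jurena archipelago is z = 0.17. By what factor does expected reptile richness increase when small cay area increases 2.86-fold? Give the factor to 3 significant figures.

S₂/S₁ = (A₂/A₁)^z = 2.86^0.17
ln(S₂/S₁) = 0.17 × ln 2.86 = 0.17 × 1.0508 = 0.1786
S₂/S₁ = e^0.1786 ≈ 1.196

1.20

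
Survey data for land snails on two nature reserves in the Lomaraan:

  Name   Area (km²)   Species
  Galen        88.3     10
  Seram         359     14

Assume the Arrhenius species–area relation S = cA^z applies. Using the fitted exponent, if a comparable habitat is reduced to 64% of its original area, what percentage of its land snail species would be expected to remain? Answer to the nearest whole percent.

90%

z = ln(14/10) / ln(359/88.3) = 0.3365 / 1.4026 = 0.2399
S_new/S_old = (A_new/A_old)^z = 0.64^0.2399 = exp(0.2399 × -0.4463) = 0.8985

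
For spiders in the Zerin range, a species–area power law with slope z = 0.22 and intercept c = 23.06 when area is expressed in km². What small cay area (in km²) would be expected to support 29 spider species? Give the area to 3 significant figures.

29 = 23.06 × A^0.22  ⇒  A^0.22 = 29/23.06 = 1.258
ln A = ln(1.258) / 0.22 = 0.2292 / 0.22 = 1.0418
A = e^1.0418 ≈ 2.834 km²

2.83 km²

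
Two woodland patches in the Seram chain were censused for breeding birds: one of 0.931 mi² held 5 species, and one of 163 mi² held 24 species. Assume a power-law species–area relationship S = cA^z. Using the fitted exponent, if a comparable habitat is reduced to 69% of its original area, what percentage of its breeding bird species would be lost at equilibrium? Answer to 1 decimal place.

10.7%

z = ln(24/5) / ln(163/0.931) = 1.5686 / 5.1652 = 0.3037
S_new/S_old = (A_new/A_old)^z = 0.69^0.3037 = exp(0.3037 × -0.3711) = 0.8934
Fraction lost = 1 − 0.8934 = 0.1066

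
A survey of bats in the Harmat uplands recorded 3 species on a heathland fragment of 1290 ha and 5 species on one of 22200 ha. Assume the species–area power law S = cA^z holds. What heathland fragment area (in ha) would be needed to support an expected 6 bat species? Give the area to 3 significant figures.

z = ln(5/3) / ln(22200/1290) = 0.5108 / 2.8455 = 0.1795
c = 3 / 1290^0.1795 = 3 / 3.618 = 0.8293
A = (6/0.8293)^(1/0.1795) ⇒ ln A = ln(7.235)/0.1795 = 11.0234
A = e^11.0234 ≈ 61294 ha

61300 ha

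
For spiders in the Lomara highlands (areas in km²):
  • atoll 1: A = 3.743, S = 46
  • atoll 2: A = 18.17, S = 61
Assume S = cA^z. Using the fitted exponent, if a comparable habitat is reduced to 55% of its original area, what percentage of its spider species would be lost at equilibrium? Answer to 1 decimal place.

10.1%

z = ln(61/46) / ln(18.17/3.743) = 0.2822 / 1.5799 = 0.1786
S_new/S_old = (A_new/A_old)^z = 0.55^0.1786 = exp(0.1786 × -0.5978) = 0.8987
Fraction lost = 1 − 0.8987 = 0.1013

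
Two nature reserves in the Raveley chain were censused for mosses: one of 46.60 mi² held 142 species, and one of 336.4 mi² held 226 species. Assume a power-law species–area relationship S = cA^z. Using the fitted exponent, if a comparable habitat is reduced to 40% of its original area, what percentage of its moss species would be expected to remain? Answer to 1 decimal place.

80.6%

z = ln(226/142) / ln(336.4/46.6) = 0.4647 / 1.9767 = 0.2351
S_new/S_old = (A_new/A_old)^z = 0.4^0.2351 = exp(0.2351 × -0.9163) = 0.8062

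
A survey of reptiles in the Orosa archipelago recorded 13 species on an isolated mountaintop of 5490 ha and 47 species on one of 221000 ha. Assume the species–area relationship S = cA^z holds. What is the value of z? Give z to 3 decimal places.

0.348

Taking logs: ln S = ln c + z ln A, so z = (ln S₂ − ln S₁)/(ln A₂ − ln A₁).
z = ln(47/13) / ln(221000/5490) = ln(3.615) / ln(40.26) = 1.2852 / 3.6952 = 0.3478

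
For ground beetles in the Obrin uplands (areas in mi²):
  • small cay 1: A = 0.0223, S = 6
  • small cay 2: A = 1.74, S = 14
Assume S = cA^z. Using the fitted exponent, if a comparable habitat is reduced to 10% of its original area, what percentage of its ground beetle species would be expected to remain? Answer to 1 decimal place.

63.9%

z = ln(14/6) / ln(1.74/0.0223) = 0.8473 / 4.3571 = 0.1945
S_new/S_old = (A_new/A_old)^z = 0.1^0.1945 = exp(0.1945 × -2.3026) = 0.639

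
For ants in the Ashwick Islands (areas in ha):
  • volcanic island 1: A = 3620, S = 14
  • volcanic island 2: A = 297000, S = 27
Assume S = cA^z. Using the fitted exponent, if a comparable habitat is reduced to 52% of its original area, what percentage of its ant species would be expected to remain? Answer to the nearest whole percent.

91%

z = ln(27/14) / ln(297000/3620) = 0.6568 / 4.4073 = 0.1490
S_new/S_old = (A_new/A_old)^z = 0.52^0.1490 = exp(0.1490 × -0.6539) = 0.9071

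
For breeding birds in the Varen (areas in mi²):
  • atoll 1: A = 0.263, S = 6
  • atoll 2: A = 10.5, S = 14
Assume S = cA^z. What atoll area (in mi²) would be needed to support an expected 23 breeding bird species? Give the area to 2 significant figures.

91 mi²

z = ln(14/6) / ln(10.5/0.263) = 0.8473 / 3.6870 = 0.2298
c = 6 / 0.263^0.2298 = 6 / 0.7357 = 8.155
A = (23/8.155)^(1/0.2298) ⇒ ln A = ln(2.82)/0.2298 = 4.5116
A = e^4.5116 ≈ 91.07 mi²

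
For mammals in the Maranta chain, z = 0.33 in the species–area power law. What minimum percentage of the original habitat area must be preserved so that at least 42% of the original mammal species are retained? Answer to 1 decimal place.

Need (A_new/A_old)^0.33 = 0.42, so A_new/A_old = 0.42^(1/0.33) = 0.42^3.03
ln(A_new/A_old) = ln 0.42 / 0.33 = -0.8675 / 0.33 = -2.6288
A_new/A_old = e^-2.6288 ≈ 0.07217

7.2%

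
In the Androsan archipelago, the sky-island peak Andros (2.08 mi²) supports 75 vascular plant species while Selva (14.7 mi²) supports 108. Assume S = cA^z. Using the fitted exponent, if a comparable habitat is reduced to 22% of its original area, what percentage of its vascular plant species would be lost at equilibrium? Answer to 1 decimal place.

24.6%

z = ln(108/75) / ln(14.7/2.08) = 0.3646 / 1.9555 = 0.1865
S_new/S_old = (A_new/A_old)^z = 0.22^0.1865 = exp(0.1865 × -1.5141) = 0.754
Fraction lost = 1 − 0.754 = 0.246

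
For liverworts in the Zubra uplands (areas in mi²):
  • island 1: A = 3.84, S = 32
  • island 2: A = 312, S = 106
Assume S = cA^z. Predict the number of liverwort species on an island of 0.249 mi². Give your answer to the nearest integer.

15

z = ln(106/32) / ln(312/3.84) = 1.1977 / 4.3975 = 0.2724
c = 32 / 3.84^0.2724 = 32 / 1.443 = 22.18
S₃ = 22.18 × 0.249^0.2724 = 22.18 × 0.6848 ≈ 15.19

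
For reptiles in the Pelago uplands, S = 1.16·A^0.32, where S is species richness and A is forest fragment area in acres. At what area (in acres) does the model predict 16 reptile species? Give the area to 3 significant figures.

3640 acres

16 = 1.16 × A^0.32  ⇒  A^0.32 = 16/1.16 = 13.79
ln A = ln(13.79) / 0.32 = 2.6242 / 0.32 = 8.2005
A = e^8.2005 ≈ 3643 acres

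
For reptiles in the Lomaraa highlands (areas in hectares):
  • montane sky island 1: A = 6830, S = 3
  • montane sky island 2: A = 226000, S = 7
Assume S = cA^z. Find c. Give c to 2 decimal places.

0.35

z = ln(S₂/S₁) / ln(A₂/A₁) = ln(7/3) / ln(226000/6830) = 0.8473 / 3.4992 = 0.2421
c = S₁ / A₁^z = 3 / 6830^0.2421 = 3 / 8.481 = 0.3537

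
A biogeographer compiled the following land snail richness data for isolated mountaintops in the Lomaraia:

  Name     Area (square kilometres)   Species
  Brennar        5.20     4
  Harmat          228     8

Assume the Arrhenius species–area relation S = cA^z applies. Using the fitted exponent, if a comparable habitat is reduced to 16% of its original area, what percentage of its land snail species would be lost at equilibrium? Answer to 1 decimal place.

28.5%

z = ln(8/4) / ln(228/5.2) = 0.6931 / 3.7807 = 0.1833
S_new/S_old = (A_new/A_old)^z = 0.16^0.1833 = exp(0.1833 × -1.8326) = 0.7146
Fraction lost = 1 − 0.7146 = 0.2854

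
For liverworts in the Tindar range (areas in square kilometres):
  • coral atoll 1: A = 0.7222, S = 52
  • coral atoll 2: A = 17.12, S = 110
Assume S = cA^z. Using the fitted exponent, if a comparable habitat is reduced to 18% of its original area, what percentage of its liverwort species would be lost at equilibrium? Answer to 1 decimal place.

z = ln(110/52) / ln(17.12/0.7222) = 0.7492 / 3.1657 = 0.2367
S_new/S_old = (A_new/A_old)^z = 0.18^0.2367 = exp(0.2367 × -1.7148) = 0.6664
Fraction lost = 1 − 0.6664 = 0.3336

33.4%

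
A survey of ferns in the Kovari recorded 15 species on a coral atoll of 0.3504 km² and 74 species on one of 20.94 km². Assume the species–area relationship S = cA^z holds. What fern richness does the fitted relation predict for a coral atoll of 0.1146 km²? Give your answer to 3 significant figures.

9.70

z = ln(74/15) / ln(20.94/0.3504) = 1.5960 / 4.0903 = 0.3902
c = 15 / 0.3504^0.3902 = 15 / 0.6642 = 22.58
S₃ = 22.58 × 0.1146^0.3902 = 22.58 × 0.4294 ≈ 9.698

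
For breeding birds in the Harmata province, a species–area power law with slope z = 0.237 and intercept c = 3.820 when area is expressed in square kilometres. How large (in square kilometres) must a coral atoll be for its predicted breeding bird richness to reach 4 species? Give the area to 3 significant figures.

4 = 3.82 × A^0.237  ⇒  A^0.237 = 4/3.82 = 1.047
ln A = ln(1.047) / 0.237 = 0.0460 / 0.237 = 0.1943
A = e^0.1943 ≈ 1.214 square kilometres

1.21 square kilometres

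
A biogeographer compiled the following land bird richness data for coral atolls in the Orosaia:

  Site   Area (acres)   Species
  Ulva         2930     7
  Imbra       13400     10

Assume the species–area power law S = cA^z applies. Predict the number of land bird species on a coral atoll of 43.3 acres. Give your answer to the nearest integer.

z = ln(10/7) / ln(13400/2930) = 0.3567 / 1.5203 = 0.2346
c = 7 / 2930^0.2346 = 7 / 6.507 = 1.076
S₃ = 1.076 × 43.3^0.2346 = 1.076 × 2.421 ≈ 2.604

3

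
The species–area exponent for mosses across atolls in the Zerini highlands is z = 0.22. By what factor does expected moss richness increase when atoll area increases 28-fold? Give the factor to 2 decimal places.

S₂/S₁ = (A₂/A₁)^z = 28^0.22
ln(S₂/S₁) = 0.22 × ln 28 = 0.22 × 3.3322 = 0.7331
S₂/S₁ = e^0.7331 ≈ 2.081

2.08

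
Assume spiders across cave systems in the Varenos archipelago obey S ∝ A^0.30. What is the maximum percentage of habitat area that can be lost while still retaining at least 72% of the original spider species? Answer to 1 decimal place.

66.5%

Need (A_new/A_old)^0.3 = 0.72, so A_new/A_old = 0.72^(1/0.3) = 0.72^3.333
ln(A_new/A_old) = ln 0.72 / 0.3 = -0.3285 / 0.3 = -1.0950
A_new/A_old = e^-1.0950 ≈ 0.3345
Fraction that can be lost = 1 − 0.3345 = 0.6655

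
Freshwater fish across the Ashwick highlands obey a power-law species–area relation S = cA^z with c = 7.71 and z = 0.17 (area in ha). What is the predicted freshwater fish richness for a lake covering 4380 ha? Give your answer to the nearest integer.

32

S = 7.71 × 4380^0.17 = 7.71 × 4.16 ≈ 32.07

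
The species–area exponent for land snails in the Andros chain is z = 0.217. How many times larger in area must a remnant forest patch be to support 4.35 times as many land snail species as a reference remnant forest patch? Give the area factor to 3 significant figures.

876

(A₂/A₁)^0.217 = 4.35, so A₂/A₁ = 4.35^(1/0.217) = 4.35^4.608
ln(A₂/A₁) = ln 4.35 / 0.217 = 1.4702 / 0.217 = 6.7750
A₂/A₁ = e^6.7750 ≈ 875.7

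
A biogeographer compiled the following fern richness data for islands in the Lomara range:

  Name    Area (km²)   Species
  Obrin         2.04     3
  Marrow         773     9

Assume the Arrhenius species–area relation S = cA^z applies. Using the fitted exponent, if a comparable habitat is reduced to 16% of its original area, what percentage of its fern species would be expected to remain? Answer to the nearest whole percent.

71%

z = ln(9/3) / ln(773/2.04) = 1.0986 / 5.9373 = 0.1850
S_new/S_old = (A_new/A_old)^z = 0.16^0.1850 = exp(0.1850 × -1.8326) = 0.7124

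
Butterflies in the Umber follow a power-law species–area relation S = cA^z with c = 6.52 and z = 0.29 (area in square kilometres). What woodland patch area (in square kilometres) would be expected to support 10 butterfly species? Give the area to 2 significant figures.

10 = 6.52 × A^0.29  ⇒  A^0.29 = 10/6.52 = 1.534
ln A = ln(1.534) / 0.29 = 0.4277 / 0.29 = 1.4749
A = e^1.4749 ≈ 4.37 square kilometres

4.4 square kilometres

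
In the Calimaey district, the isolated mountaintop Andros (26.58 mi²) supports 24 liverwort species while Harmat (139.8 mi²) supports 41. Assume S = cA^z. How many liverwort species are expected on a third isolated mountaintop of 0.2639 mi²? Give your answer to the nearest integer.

z = ln(41/24) / ln(139.8/26.58) = 0.5355 / 1.6601 = 0.3226
c = 24 / 26.58^0.3226 = 24 / 2.881 = 8.33
S₃ = 8.33 × 0.2639^0.3226 = 8.33 × 0.6507 ≈ 5.42

5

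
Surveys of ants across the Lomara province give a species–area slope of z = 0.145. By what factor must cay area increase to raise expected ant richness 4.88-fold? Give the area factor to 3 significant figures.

55900

(A₂/A₁)^0.145 = 4.88, so A₂/A₁ = 4.88^(1/0.145) = 4.88^6.897
ln(A₂/A₁) = ln 4.88 / 0.145 = 1.5851 / 0.145 = 10.9320
A₂/A₁ = e^10.9320 ≈ 55940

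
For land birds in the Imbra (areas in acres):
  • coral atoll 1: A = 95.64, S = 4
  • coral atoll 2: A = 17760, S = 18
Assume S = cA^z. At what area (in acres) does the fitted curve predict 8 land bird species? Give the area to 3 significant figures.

z = ln(18/4) / ln(17760/95.64) = 1.5041 / 5.2241 = 0.2879
c = 4 / 95.64^0.2879 = 4 / 3.717 = 1.076
A = (8/1.076)^(1/0.2879) ⇒ ln A = ln(7.435)/0.2879 = 6.9681
A = e^6.9681 ≈ 1062 acres

1060 acres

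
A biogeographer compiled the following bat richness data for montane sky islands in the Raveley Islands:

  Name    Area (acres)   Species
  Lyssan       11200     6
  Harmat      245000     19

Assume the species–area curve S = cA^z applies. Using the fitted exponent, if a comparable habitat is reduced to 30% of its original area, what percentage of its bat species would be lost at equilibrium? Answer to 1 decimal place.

z = ln(19/6) / ln(245000/11200) = 1.1527 / 3.0853 = 0.3736
S_new/S_old = (A_new/A_old)^z = 0.3^0.3736 = exp(0.3736 × -1.2040) = 0.6378
Fraction lost = 1 − 0.6378 = 0.3622

36.2%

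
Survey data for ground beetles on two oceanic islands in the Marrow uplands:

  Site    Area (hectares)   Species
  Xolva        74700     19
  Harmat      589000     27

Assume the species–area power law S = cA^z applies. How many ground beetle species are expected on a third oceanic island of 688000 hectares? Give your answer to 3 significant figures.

27.7

z = ln(27/19) / ln(589000/74700) = 0.3514 / 2.0649 = 0.1702
c = 19 / 74700^0.1702 = 19 / 6.75 = 2.815
S₃ = 2.815 × 688000^0.1702 = 2.815 × 9.849 ≈ 27.72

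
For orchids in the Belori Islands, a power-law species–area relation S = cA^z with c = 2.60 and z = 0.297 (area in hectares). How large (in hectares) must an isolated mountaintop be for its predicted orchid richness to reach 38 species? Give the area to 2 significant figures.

8400 hectares

38 = 2.6 × A^0.297  ⇒  A^0.297 = 38/2.6 = 14.62
ln A = ln(14.62) / 0.297 = 2.6821 / 0.297 = 9.0306
A = e^9.0306 ≈ 8354 hectares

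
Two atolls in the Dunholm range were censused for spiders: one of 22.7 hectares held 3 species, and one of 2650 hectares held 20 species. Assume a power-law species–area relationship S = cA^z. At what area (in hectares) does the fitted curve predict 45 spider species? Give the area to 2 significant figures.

z = ln(20/3) / ln(2650/22.7) = 1.8971 / 4.7599 = 0.3986
c = 3 / 22.7^0.3986 = 3 / 3.471 = 0.8643
A = (45/0.8643)^(1/0.3986) ⇒ ln A = ln(52.07)/0.3986 = 9.9170
A = e^9.9170 ≈ 20272 hectares

20000 hectares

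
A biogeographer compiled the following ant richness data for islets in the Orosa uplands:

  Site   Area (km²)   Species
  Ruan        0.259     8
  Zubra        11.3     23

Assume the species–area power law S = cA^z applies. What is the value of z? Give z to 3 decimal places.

Taking logs: ln S = ln c + z ln A, so z = (ln S₂ − ln S₁)/(ln A₂ − ln A₁).
z = ln(23/8) / ln(11.3/0.259) = ln(2.875) / ln(43.63) = 1.0561 / 3.7757 = 0.2797

0.280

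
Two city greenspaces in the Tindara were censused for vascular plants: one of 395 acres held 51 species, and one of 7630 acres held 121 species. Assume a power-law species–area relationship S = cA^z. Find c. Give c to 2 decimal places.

z = ln(S₂/S₁) / ln(A₂/A₁) = ln(121/51) / ln(7630/395) = 0.8640 / 2.9610 = 0.2918
c = S₁ / A₁^z = 51 / 395^0.2918 = 51 / 5.723 = 8.911

8.91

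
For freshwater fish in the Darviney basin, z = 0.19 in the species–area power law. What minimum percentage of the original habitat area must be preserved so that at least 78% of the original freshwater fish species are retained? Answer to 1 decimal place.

Need (A_new/A_old)^0.19 = 0.78, so A_new/A_old = 0.78^(1/0.19) = 0.78^5.263
ln(A_new/A_old) = ln 0.78 / 0.19 = -0.2485 / 0.19 = -1.3077
A_new/A_old = e^-1.3077 ≈ 0.2704

27.0%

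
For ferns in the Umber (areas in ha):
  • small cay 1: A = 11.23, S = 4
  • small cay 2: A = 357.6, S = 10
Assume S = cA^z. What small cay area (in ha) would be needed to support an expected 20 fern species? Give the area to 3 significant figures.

z = ln(10/4) / ln(357.6/11.23) = 0.9163 / 3.4608 = 0.2648
c = 4 / 11.23^0.2648 = 4 / 1.897 = 2.108
A = (20/2.108)^(1/0.2648) ⇒ ln A = ln(9.486)/0.2648 = 8.4974
A = e^8.4974 ≈ 4902 ha

4900 ha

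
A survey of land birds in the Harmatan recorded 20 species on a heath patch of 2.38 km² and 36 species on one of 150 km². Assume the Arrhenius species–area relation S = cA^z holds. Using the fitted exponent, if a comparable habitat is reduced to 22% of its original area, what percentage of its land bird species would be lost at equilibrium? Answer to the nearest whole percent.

z = ln(36/20) / ln(150/2.38) = 0.5878 / 4.1435 = 0.1419
S_new/S_old = (A_new/A_old)^z = 0.22^0.1419 = exp(0.1419 × -1.5141) = 0.8067
Fraction lost = 1 − 0.8067 = 0.1933

19%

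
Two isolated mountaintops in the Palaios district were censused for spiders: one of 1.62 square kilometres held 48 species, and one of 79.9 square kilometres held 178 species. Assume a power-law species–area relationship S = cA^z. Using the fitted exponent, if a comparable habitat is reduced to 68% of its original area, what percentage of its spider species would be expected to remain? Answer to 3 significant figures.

87.8%

z = ln(178/48) / ln(79.9/1.62) = 1.3106 / 3.8983 = 0.3362
S_new/S_old = (A_new/A_old)^z = 0.68^0.3362 = exp(0.3362 × -0.3857) = 0.8784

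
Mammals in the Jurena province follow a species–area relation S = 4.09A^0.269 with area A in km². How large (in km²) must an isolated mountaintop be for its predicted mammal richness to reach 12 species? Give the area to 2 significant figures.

12 = 4.09 × A^0.269  ⇒  A^0.269 = 12/4.09 = 2.934
ln A = ln(2.934) / 0.269 = 1.0764 / 0.269 = 4.0013
A = e^4.0013 ≈ 54.67 km²

55 km²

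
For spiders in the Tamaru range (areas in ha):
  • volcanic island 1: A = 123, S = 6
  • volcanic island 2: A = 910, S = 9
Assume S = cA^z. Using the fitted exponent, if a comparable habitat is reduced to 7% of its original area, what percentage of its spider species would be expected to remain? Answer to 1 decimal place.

58.3%

z = ln(9/6) / ln(910/123) = 0.4055 / 2.0013 = 0.2026
S_new/S_old = (A_new/A_old)^z = 0.07^0.2026 = exp(0.2026 × -2.6593) = 0.5835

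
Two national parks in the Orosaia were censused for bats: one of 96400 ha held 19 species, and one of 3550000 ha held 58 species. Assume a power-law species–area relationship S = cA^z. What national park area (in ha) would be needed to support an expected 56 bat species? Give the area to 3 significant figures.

3170000 ha

z = ln(58/19) / ln(3550000/96400) = 1.1160 / 3.6062 = 0.3095
c = 19 / 96400^0.3095 = 19 / 34.87 = 0.5449
A = (56/0.5449)^(1/0.3095) ⇒ ln A = ln(102.8)/0.3095 = 14.9691
A = e^14.9691 ≈ 3169441 ha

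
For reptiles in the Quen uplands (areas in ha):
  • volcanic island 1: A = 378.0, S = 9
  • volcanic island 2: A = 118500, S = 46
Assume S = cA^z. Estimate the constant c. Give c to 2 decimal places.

z = ln(S₂/S₁) / ln(A₂/A₁) = ln(46/9) / ln(118500/378) = 1.6314 / 5.7478 = 0.2838
c = S₁ / A₁^z = 9 / 378^0.2838 = 9 / 5.39 = 1.67

1.67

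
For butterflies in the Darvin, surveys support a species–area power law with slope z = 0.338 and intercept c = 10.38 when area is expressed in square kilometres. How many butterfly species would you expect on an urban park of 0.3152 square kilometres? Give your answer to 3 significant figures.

S = 10.38 × 0.3152^0.338 = 10.38 × 0.6769 ≈ 7.026

7.03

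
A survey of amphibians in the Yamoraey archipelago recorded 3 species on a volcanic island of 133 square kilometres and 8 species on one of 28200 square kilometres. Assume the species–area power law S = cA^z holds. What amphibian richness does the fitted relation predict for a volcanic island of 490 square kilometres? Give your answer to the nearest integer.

4

z = ln(8/3) / ln(28200/133) = 0.9808 / 5.3567 = 0.1831
c = 3 / 133^0.1831 = 3 / 2.448 = 1.225
S₃ = 1.225 × 490^0.1831 = 1.225 × 3.109 ≈ 3.809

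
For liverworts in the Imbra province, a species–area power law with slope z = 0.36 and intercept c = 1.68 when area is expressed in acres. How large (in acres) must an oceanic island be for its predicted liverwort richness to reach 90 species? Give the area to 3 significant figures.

63500 acres

90 = 1.68 × A^0.36  ⇒  A^0.36 = 90/1.68 = 53.57
ln A = ln(53.57) / 0.36 = 3.9810 / 0.36 = 11.0584
A = e^11.0584 ≈ 63473 acres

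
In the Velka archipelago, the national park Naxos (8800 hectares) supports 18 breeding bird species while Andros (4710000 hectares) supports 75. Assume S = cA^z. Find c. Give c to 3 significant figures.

z = ln(S₂/S₁) / ln(A₂/A₁) = ln(75/18) / ln(4710000/8800) = 1.4271 / 6.2827 = 0.2272
c = S₁ / A₁^z = 18 / 8800^0.2272 = 18 / 7.87 = 2.287

2.29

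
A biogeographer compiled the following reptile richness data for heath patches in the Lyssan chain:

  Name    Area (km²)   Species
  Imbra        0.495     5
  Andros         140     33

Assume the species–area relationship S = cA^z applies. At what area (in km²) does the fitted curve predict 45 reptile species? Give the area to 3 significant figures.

354 km²

z = ln(33/5) / ln(140/0.495) = 1.8871 / 5.6448 = 0.3343
c = 5 / 0.495^0.3343 = 5 / 0.7905 = 6.325
A = (45/6.325)^(1/0.3343) ⇒ ln A = ln(7.115)/0.3343 = 5.8694
A = e^5.8694 ≈ 354 km²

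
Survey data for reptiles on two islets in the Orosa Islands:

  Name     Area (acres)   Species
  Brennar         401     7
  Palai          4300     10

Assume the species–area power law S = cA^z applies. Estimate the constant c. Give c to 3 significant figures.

2.84

z = ln(S₂/S₁) / ln(A₂/A₁) = ln(10/7) / ln(4300/401) = 0.3567 / 2.3724 = 0.1503
c = S₁ / A₁^z = 7 / 401^0.1503 = 7 / 2.462 = 2.843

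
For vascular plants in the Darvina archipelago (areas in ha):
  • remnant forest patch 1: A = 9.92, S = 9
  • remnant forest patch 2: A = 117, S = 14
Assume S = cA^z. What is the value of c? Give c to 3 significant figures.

5.97

z = ln(S₂/S₁) / ln(A₂/A₁) = ln(14/9) / ln(117/9.92) = 0.4418 / 2.4676 = 0.1791
c = S₁ / A₁^z = 9 / 9.92^0.1791 = 9 / 1.508 = 5.968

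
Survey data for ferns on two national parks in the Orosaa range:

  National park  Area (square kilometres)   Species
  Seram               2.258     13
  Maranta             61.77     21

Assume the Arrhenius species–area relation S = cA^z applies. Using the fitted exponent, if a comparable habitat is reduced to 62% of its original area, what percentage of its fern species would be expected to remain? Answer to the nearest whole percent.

93%

z = ln(21/13) / ln(61.77/2.258) = 0.4796 / 3.3089 = 0.1449
S_new/S_old = (A_new/A_old)^z = 0.62^0.1449 = exp(0.1449 × -0.4780) = 0.9331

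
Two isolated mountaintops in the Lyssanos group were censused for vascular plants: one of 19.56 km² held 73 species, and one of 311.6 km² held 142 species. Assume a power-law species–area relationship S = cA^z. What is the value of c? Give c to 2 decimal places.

35.72

z = ln(S₂/S₁) / ln(A₂/A₁) = ln(142/73) / ln(311.6/19.56) = 0.6654 / 2.7682 = 0.2404
c = S₁ / A₁^z = 73 / 19.56^0.2404 = 73 / 2.044 = 35.72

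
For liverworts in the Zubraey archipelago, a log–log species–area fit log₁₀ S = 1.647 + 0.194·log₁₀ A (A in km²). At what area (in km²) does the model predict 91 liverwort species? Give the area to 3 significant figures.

91 = 44.36 × A^0.194  ⇒  A^0.194 = 91/44.36 = 2.051
ln A = ln(2.051) / 0.194 = 0.7185 / 0.194 = 3.7036
A = e^3.7036 ≈ 40.59 km²

40.6 km²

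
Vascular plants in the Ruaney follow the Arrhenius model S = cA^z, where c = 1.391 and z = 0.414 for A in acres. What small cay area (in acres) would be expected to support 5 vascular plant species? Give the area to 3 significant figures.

5 = 1.391 × A^0.414  ⇒  A^0.414 = 5/1.391 = 3.595
ln A = ln(3.595) / 0.414 = 1.2794 / 0.414 = 3.0904
A = e^3.0904 ≈ 21.99 acres

22.0 acres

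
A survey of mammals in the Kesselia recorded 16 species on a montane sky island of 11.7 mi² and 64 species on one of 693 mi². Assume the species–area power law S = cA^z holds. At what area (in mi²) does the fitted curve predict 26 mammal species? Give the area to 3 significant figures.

48.9 mi²

z = ln(64/16) / ln(693/11.7) = 1.3863 / 4.0814 = 0.3397
c = 16 / 11.7^0.3397 = 16 / 2.306 = 6.939
A = (26/6.939)^(1/0.3397) ⇒ ln A = ln(3.747)/0.3397 = 3.8890
A = e^3.8890 ≈ 48.86 mi²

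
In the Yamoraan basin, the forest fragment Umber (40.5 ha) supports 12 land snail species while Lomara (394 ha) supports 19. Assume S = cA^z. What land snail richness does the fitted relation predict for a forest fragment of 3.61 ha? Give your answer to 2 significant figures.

z = ln(19/12) / ln(394/40.5) = 0.4595 / 2.2750 = 0.2020
c = 12 / 40.5^0.2020 = 12 / 2.112 = 5.682
S₃ = 5.682 × 3.61^0.2020 = 5.682 × 1.296 ≈ 7.364

7.4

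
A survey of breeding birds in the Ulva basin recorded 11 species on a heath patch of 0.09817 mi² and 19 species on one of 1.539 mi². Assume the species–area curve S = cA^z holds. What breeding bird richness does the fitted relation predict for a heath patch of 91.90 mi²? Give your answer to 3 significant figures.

z = ln(19/11) / ln(1.539/0.09817) = 0.5465 / 2.7522 = 0.1986
c = 11 / 0.09817^0.1986 = 11 / 0.6307 = 17.44
S₃ = 17.44 × 91.9^0.1986 = 17.44 × 2.454 ≈ 42.8

42.8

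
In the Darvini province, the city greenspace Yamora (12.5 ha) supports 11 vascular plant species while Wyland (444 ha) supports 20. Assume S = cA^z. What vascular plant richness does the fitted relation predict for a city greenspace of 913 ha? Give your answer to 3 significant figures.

z = ln(20/11) / ln(444/12.5) = 0.5978 / 3.5701 = 0.1675
c = 11 / 12.5^0.1675 = 11 / 1.526 = 7.206
S₃ = 7.206 × 913^0.1675 = 7.206 × 3.131 ≈ 22.57

22.6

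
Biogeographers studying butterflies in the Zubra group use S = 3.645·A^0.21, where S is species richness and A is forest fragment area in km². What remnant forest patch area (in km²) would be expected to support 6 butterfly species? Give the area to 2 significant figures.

6 = 3.645 × A^0.21  ⇒  A^0.21 = 6/3.645 = 1.646
ln A = ln(1.646) / 0.21 = 0.4984 / 0.21 = 2.3733
A = e^2.3733 ≈ 10.73 km²

11 km²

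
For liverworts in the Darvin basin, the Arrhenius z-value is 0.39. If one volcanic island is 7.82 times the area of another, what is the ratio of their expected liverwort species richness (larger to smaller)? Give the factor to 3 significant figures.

S₂/S₁ = (A₂/A₁)^z = 7.82^0.39
ln(S₂/S₁) = 0.39 × ln 7.82 = 0.39 × 2.0567 = 0.8021
S₂/S₁ = e^0.8021 ≈ 2.23

2.23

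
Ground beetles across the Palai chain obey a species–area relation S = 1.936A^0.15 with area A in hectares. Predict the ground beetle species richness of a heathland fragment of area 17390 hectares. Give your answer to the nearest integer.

S = 1.936 × 17390^0.15
ln S = ln 1.936 + 0.15 × ln 17390 = 0.6606 + 0.15 × 9.7637 = 2.1252
S = e^2.1252 ≈ 8.374

8 species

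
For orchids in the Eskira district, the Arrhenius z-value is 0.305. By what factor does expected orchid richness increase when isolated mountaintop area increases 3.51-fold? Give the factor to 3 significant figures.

S₂/S₁ = (A₂/A₁)^z = 3.51^0.305
ln(S₂/S₁) = 0.305 × ln 3.51 = 0.305 × 1.2556 = 0.3830
S₂/S₁ = e^0.3830 ≈ 1.467

1.47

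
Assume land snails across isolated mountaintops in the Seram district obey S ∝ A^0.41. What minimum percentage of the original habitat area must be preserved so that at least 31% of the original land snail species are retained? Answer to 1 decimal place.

Need (A_new/A_old)^0.41 = 0.31, so A_new/A_old = 0.31^(1/0.41) = 0.31^2.439
ln(A_new/A_old) = ln 0.31 / 0.41 = -1.1712 / 0.41 = -2.8565
A_new/A_old = e^-2.8565 ≈ 0.05747

5.7%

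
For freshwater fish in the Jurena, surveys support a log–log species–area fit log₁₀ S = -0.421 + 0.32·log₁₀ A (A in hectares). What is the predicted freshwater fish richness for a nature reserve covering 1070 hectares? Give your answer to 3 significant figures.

3.54

S = 0.3793 × 1070^0.32
ln S = ln 0.3793 + 0.32 × ln 1070 = -0.9694 + 0.32 × 6.9754 = 1.2627
S = e^1.2627 ≈ 3.535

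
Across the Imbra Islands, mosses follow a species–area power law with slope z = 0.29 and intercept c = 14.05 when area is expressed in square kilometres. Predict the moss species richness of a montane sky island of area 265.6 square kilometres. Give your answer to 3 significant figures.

70.9

S = 14.05 × 265.6^0.29
ln S = ln 14.05 + 0.29 × ln 265.6 = 2.6426 + 0.29 × 5.5820 = 4.2614
S = e^4.2614 ≈ 70.91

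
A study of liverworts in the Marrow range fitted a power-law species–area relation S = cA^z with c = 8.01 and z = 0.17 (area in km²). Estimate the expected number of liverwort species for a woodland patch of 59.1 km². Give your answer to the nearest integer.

S = 8.01 × 59.1^0.17
ln S = ln 8.01 + 0.17 × ln 59.1 = 2.0807 + 0.17 × 4.0792 = 2.7742
S = e^2.7742 ≈ 16.03

16 species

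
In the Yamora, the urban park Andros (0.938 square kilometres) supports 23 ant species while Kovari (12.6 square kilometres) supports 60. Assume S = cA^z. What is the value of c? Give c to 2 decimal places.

z = ln(S₂/S₁) / ln(A₂/A₁) = ln(60/23) / ln(12.6/0.938) = 0.9589 / 2.5977 = 0.3691
c = S₁ / A₁^z = 23 / 0.938^0.3691 = 23 / 0.9767 = 23.55

23.55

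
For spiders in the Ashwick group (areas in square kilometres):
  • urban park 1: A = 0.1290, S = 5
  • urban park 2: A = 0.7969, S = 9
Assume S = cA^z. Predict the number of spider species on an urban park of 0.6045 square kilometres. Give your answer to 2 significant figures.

8.2

z = ln(9/5) / ln(0.7969/0.129) = 0.5878 / 1.8209 = 0.3228
c = 5 / 0.129^0.3228 = 5 / 0.5163 = 9.684
S₃ = 9.684 × 0.6045^0.3228 = 9.684 × 0.85 ≈ 8.232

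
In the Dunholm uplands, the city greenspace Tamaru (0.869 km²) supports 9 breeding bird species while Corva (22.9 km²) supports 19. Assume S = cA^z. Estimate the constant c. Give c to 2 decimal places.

9.29

z = ln(S₂/S₁) / ln(A₂/A₁) = ln(19/9) / ln(22.9/0.869) = 0.7472 / 3.2715 = 0.2284
c = S₁ / A₁^z = 9 / 0.869^0.2284 = 9 / 0.9684 = 9.293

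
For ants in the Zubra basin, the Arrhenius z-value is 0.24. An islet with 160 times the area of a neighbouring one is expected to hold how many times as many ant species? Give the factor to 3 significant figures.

S₂/S₁ = (A₂/A₁)^z = 160^0.24
ln(S₂/S₁) = 0.24 × ln 160 = 0.24 × 5.0752 = 1.2180
S₂/S₁ = e^1.2180 ≈ 3.381

3.38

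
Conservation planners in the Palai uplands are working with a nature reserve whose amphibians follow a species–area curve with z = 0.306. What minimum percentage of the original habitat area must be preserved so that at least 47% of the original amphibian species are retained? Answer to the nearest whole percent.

8%

Need (A_new/A_old)^0.306 = 0.47, so A_new/A_old = 0.47^(1/0.306) = 0.47^3.268
ln(A_new/A_old) = ln 0.47 / 0.306 = -0.7550 / 0.306 = -2.4674
A_new/A_old = e^-2.4674 ≈ 0.08481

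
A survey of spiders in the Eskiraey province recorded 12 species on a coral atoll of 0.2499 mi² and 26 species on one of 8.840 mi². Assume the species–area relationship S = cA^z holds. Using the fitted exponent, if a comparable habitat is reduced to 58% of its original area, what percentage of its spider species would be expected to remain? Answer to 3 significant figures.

88.9%

z = ln(26/12) / ln(8.84/0.2499) = 0.7732 / 3.5660 = 0.2168
S_new/S_old = (A_new/A_old)^z = 0.58^0.2168 = exp(0.2168 × -0.5447) = 0.8886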